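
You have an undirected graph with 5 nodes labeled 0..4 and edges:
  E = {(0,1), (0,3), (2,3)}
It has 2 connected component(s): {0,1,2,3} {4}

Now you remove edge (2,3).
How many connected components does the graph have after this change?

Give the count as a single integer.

Answer: 3

Derivation:
Initial component count: 2
Remove (2,3): it was a bridge. Count increases: 2 -> 3.
  After removal, components: {0,1,3} {2} {4}
New component count: 3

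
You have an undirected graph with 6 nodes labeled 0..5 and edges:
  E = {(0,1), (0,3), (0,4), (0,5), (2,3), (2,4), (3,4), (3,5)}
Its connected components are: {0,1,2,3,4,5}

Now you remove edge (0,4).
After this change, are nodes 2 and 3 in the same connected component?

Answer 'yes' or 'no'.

Initial components: {0,1,2,3,4,5}
Removing edge (0,4): not a bridge — component count unchanged at 1.
New components: {0,1,2,3,4,5}
Are 2 and 3 in the same component? yes

Answer: yes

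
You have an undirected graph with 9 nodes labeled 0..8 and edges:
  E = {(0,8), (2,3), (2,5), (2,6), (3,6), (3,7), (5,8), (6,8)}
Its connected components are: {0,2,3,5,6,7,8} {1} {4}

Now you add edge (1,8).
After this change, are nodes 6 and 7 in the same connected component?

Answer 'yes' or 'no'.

Initial components: {0,2,3,5,6,7,8} {1} {4}
Adding edge (1,8): merges {1} and {0,2,3,5,6,7,8}.
New components: {0,1,2,3,5,6,7,8} {4}
Are 6 and 7 in the same component? yes

Answer: yes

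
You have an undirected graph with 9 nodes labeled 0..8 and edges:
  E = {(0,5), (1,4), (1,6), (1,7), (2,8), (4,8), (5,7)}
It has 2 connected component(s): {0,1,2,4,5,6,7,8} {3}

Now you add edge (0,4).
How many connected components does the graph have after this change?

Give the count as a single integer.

Answer: 2

Derivation:
Initial component count: 2
Add (0,4): endpoints already in same component. Count unchanged: 2.
New component count: 2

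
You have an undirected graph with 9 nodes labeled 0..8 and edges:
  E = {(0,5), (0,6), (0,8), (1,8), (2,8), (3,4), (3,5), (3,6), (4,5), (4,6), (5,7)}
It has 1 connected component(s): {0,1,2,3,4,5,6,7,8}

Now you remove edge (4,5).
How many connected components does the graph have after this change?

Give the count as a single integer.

Answer: 1

Derivation:
Initial component count: 1
Remove (4,5): not a bridge. Count unchanged: 1.
  After removal, components: {0,1,2,3,4,5,6,7,8}
New component count: 1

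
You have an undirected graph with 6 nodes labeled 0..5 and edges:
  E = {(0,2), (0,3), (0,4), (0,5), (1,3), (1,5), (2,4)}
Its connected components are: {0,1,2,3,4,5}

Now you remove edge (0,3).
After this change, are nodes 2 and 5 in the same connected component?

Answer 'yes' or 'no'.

Initial components: {0,1,2,3,4,5}
Removing edge (0,3): not a bridge — component count unchanged at 1.
New components: {0,1,2,3,4,5}
Are 2 and 5 in the same component? yes

Answer: yes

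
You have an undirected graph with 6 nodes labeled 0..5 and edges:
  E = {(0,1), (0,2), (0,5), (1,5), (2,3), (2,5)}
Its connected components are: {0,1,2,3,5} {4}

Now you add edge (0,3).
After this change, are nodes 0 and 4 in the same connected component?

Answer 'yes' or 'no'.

Initial components: {0,1,2,3,5} {4}
Adding edge (0,3): both already in same component {0,1,2,3,5}. No change.
New components: {0,1,2,3,5} {4}
Are 0 and 4 in the same component? no

Answer: no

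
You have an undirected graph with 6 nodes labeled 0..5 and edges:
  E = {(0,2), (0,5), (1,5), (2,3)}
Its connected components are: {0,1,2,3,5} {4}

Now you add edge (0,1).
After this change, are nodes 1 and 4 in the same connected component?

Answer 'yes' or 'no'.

Answer: no

Derivation:
Initial components: {0,1,2,3,5} {4}
Adding edge (0,1): both already in same component {0,1,2,3,5}. No change.
New components: {0,1,2,3,5} {4}
Are 1 and 4 in the same component? no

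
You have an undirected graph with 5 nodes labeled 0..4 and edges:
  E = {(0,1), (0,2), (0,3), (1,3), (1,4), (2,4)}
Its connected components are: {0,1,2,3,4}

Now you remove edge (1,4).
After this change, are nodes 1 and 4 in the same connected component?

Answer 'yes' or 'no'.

Initial components: {0,1,2,3,4}
Removing edge (1,4): not a bridge — component count unchanged at 1.
New components: {0,1,2,3,4}
Are 1 and 4 in the same component? yes

Answer: yes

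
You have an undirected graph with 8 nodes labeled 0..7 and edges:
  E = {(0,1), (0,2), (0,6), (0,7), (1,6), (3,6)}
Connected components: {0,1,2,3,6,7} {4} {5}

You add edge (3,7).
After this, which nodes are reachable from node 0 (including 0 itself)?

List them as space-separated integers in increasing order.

Before: nodes reachable from 0: {0,1,2,3,6,7}
Adding (3,7): both endpoints already in same component. Reachability from 0 unchanged.
After: nodes reachable from 0: {0,1,2,3,6,7}

Answer: 0 1 2 3 6 7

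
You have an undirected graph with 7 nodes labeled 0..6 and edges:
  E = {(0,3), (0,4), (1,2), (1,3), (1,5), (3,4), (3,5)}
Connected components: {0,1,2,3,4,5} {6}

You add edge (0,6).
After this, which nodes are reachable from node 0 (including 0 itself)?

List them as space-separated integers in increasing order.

Answer: 0 1 2 3 4 5 6

Derivation:
Before: nodes reachable from 0: {0,1,2,3,4,5}
Adding (0,6): merges 0's component with another. Reachability grows.
After: nodes reachable from 0: {0,1,2,3,4,5,6}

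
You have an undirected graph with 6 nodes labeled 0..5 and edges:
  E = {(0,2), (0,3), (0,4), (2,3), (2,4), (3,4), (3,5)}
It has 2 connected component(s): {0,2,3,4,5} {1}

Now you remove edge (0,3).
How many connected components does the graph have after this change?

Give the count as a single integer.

Initial component count: 2
Remove (0,3): not a bridge. Count unchanged: 2.
  After removal, components: {0,2,3,4,5} {1}
New component count: 2

Answer: 2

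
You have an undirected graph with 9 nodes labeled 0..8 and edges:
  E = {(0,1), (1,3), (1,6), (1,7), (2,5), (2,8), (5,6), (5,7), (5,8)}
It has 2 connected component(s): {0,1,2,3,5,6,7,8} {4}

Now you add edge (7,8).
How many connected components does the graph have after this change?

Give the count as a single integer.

Initial component count: 2
Add (7,8): endpoints already in same component. Count unchanged: 2.
New component count: 2

Answer: 2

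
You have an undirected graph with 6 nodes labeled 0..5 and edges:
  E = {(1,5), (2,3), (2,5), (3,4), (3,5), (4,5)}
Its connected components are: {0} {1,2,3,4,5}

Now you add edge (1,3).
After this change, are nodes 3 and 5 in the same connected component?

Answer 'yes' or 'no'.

Initial components: {0} {1,2,3,4,5}
Adding edge (1,3): both already in same component {1,2,3,4,5}. No change.
New components: {0} {1,2,3,4,5}
Are 3 and 5 in the same component? yes

Answer: yes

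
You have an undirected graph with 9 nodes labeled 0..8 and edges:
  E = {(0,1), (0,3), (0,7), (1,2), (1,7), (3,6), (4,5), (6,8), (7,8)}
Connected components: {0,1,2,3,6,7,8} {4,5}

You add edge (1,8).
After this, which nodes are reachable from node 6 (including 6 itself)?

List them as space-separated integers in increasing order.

Answer: 0 1 2 3 6 7 8

Derivation:
Before: nodes reachable from 6: {0,1,2,3,6,7,8}
Adding (1,8): both endpoints already in same component. Reachability from 6 unchanged.
After: nodes reachable from 6: {0,1,2,3,6,7,8}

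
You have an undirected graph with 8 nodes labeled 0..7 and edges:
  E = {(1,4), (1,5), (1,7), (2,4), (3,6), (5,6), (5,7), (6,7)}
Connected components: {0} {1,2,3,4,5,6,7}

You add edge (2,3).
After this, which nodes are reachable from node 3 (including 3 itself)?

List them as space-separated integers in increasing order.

Answer: 1 2 3 4 5 6 7

Derivation:
Before: nodes reachable from 3: {1,2,3,4,5,6,7}
Adding (2,3): both endpoints already in same component. Reachability from 3 unchanged.
After: nodes reachable from 3: {1,2,3,4,5,6,7}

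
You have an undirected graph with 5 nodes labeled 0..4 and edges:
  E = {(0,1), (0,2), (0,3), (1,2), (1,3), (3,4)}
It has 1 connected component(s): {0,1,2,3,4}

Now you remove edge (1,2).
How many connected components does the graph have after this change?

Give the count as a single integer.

Answer: 1

Derivation:
Initial component count: 1
Remove (1,2): not a bridge. Count unchanged: 1.
  After removal, components: {0,1,2,3,4}
New component count: 1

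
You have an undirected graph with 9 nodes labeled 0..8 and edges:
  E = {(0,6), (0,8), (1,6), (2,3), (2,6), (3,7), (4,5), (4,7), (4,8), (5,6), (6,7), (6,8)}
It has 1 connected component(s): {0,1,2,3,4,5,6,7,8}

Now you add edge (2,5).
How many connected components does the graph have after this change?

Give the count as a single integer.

Initial component count: 1
Add (2,5): endpoints already in same component. Count unchanged: 1.
New component count: 1

Answer: 1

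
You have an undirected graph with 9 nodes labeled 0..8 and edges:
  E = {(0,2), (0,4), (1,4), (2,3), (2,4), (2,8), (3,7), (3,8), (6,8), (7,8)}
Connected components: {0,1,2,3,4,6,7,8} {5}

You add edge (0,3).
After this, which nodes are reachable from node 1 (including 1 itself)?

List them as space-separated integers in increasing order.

Before: nodes reachable from 1: {0,1,2,3,4,6,7,8}
Adding (0,3): both endpoints already in same component. Reachability from 1 unchanged.
After: nodes reachable from 1: {0,1,2,3,4,6,7,8}

Answer: 0 1 2 3 4 6 7 8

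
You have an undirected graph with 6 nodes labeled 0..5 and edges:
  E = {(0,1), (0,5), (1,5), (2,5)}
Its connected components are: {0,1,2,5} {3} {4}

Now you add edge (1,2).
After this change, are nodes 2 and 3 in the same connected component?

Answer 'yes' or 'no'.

Initial components: {0,1,2,5} {3} {4}
Adding edge (1,2): both already in same component {0,1,2,5}. No change.
New components: {0,1,2,5} {3} {4}
Are 2 and 3 in the same component? no

Answer: no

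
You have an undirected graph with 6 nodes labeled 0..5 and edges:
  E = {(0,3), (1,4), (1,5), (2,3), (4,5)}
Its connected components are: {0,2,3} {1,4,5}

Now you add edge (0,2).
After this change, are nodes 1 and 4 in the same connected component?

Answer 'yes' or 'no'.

Answer: yes

Derivation:
Initial components: {0,2,3} {1,4,5}
Adding edge (0,2): both already in same component {0,2,3}. No change.
New components: {0,2,3} {1,4,5}
Are 1 and 4 in the same component? yes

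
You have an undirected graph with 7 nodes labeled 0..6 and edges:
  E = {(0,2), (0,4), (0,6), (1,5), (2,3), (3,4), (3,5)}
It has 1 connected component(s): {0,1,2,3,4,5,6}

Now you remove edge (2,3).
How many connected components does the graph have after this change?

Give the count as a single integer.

Answer: 1

Derivation:
Initial component count: 1
Remove (2,3): not a bridge. Count unchanged: 1.
  After removal, components: {0,1,2,3,4,5,6}
New component count: 1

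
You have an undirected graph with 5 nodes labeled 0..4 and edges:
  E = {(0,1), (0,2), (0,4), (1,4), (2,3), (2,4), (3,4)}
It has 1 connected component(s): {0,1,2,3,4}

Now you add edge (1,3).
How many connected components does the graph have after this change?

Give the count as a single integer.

Answer: 1

Derivation:
Initial component count: 1
Add (1,3): endpoints already in same component. Count unchanged: 1.
New component count: 1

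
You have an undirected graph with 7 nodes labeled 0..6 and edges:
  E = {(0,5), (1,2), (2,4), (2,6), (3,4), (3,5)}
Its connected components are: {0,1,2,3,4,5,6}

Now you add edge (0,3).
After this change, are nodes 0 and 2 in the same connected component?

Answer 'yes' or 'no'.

Answer: yes

Derivation:
Initial components: {0,1,2,3,4,5,6}
Adding edge (0,3): both already in same component {0,1,2,3,4,5,6}. No change.
New components: {0,1,2,3,4,5,6}
Are 0 and 2 in the same component? yes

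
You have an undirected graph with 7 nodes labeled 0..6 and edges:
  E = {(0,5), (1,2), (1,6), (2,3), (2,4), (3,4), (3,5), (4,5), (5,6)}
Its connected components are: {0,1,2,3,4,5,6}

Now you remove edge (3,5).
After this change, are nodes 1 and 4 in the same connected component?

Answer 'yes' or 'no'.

Initial components: {0,1,2,3,4,5,6}
Removing edge (3,5): not a bridge — component count unchanged at 1.
New components: {0,1,2,3,4,5,6}
Are 1 and 4 in the same component? yes

Answer: yes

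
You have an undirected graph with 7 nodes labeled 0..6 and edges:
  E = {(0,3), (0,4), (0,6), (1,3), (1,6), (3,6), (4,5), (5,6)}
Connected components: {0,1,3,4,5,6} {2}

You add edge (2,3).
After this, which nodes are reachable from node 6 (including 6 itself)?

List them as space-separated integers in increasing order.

Before: nodes reachable from 6: {0,1,3,4,5,6}
Adding (2,3): merges 6's component with another. Reachability grows.
After: nodes reachable from 6: {0,1,2,3,4,5,6}

Answer: 0 1 2 3 4 5 6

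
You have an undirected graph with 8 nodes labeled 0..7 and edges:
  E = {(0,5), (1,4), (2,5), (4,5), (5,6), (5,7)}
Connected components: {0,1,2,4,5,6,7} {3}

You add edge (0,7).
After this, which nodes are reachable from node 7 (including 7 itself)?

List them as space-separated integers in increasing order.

Answer: 0 1 2 4 5 6 7

Derivation:
Before: nodes reachable from 7: {0,1,2,4,5,6,7}
Adding (0,7): both endpoints already in same component. Reachability from 7 unchanged.
After: nodes reachable from 7: {0,1,2,4,5,6,7}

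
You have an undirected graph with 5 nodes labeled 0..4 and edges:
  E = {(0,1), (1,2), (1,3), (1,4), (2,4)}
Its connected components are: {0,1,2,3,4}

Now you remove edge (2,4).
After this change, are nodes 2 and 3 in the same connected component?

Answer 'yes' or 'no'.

Answer: yes

Derivation:
Initial components: {0,1,2,3,4}
Removing edge (2,4): not a bridge — component count unchanged at 1.
New components: {0,1,2,3,4}
Are 2 and 3 in the same component? yes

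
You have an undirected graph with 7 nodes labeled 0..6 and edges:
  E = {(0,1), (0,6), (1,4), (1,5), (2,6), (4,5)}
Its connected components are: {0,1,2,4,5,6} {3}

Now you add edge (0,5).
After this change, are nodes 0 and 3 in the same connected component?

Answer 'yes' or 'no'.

Initial components: {0,1,2,4,5,6} {3}
Adding edge (0,5): both already in same component {0,1,2,4,5,6}. No change.
New components: {0,1,2,4,5,6} {3}
Are 0 and 3 in the same component? no

Answer: no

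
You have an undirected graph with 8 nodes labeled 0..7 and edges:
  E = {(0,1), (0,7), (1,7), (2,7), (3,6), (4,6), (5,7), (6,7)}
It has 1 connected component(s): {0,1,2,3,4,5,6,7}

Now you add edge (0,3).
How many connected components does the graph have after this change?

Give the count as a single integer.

Answer: 1

Derivation:
Initial component count: 1
Add (0,3): endpoints already in same component. Count unchanged: 1.
New component count: 1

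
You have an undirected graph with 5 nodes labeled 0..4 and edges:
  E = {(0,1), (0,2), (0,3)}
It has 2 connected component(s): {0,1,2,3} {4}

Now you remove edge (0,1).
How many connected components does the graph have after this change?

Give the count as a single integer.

Answer: 3

Derivation:
Initial component count: 2
Remove (0,1): it was a bridge. Count increases: 2 -> 3.
  After removal, components: {0,2,3} {1} {4}
New component count: 3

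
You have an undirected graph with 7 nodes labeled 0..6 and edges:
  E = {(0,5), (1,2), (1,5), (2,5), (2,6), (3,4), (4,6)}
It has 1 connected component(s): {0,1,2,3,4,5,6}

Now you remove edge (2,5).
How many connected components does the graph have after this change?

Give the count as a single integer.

Initial component count: 1
Remove (2,5): not a bridge. Count unchanged: 1.
  After removal, components: {0,1,2,3,4,5,6}
New component count: 1

Answer: 1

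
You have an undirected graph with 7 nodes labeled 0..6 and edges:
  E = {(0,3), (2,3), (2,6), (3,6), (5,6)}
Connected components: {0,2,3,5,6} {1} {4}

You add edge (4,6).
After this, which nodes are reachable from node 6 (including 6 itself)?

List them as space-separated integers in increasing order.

Before: nodes reachable from 6: {0,2,3,5,6}
Adding (4,6): merges 6's component with another. Reachability grows.
After: nodes reachable from 6: {0,2,3,4,5,6}

Answer: 0 2 3 4 5 6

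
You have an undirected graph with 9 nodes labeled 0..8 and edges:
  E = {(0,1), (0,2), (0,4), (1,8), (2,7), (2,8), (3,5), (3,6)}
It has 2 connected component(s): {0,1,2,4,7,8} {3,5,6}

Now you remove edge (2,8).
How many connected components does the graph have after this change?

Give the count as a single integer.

Answer: 2

Derivation:
Initial component count: 2
Remove (2,8): not a bridge. Count unchanged: 2.
  After removal, components: {0,1,2,4,7,8} {3,5,6}
New component count: 2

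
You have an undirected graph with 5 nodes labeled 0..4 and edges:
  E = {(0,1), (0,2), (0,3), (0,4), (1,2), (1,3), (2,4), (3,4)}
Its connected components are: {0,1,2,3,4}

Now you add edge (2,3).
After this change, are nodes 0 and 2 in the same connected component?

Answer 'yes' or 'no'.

Answer: yes

Derivation:
Initial components: {0,1,2,3,4}
Adding edge (2,3): both already in same component {0,1,2,3,4}. No change.
New components: {0,1,2,3,4}
Are 0 and 2 in the same component? yes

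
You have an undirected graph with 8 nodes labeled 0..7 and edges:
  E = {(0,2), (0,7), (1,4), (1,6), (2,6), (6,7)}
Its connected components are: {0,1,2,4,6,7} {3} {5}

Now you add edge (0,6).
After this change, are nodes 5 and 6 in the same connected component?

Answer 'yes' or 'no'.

Answer: no

Derivation:
Initial components: {0,1,2,4,6,7} {3} {5}
Adding edge (0,6): both already in same component {0,1,2,4,6,7}. No change.
New components: {0,1,2,4,6,7} {3} {5}
Are 5 and 6 in the same component? no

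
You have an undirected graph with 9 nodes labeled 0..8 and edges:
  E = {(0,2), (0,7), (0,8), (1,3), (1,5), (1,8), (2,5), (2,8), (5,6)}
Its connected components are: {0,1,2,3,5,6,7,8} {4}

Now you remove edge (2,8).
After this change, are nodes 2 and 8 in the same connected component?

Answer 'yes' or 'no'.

Answer: yes

Derivation:
Initial components: {0,1,2,3,5,6,7,8} {4}
Removing edge (2,8): not a bridge — component count unchanged at 2.
New components: {0,1,2,3,5,6,7,8} {4}
Are 2 and 8 in the same component? yes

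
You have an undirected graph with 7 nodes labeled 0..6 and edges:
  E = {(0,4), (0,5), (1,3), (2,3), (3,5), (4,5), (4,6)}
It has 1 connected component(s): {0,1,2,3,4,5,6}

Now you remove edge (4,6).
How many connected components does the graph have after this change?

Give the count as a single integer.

Answer: 2

Derivation:
Initial component count: 1
Remove (4,6): it was a bridge. Count increases: 1 -> 2.
  After removal, components: {0,1,2,3,4,5} {6}
New component count: 2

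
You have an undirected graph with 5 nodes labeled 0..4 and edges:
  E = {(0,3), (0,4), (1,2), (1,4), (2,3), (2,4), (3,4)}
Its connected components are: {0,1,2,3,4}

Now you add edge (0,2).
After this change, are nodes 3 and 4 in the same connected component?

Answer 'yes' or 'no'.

Initial components: {0,1,2,3,4}
Adding edge (0,2): both already in same component {0,1,2,3,4}. No change.
New components: {0,1,2,3,4}
Are 3 and 4 in the same component? yes

Answer: yes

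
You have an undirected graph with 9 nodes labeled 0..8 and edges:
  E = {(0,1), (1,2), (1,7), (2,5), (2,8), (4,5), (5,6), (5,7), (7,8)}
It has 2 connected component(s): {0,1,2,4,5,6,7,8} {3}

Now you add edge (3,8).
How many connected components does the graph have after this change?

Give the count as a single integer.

Initial component count: 2
Add (3,8): merges two components. Count decreases: 2 -> 1.
New component count: 1

Answer: 1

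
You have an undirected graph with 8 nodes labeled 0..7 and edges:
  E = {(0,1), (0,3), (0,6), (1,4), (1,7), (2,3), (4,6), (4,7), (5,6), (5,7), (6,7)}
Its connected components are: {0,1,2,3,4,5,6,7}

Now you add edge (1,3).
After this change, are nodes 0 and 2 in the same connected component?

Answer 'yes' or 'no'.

Answer: yes

Derivation:
Initial components: {0,1,2,3,4,5,6,7}
Adding edge (1,3): both already in same component {0,1,2,3,4,5,6,7}. No change.
New components: {0,1,2,3,4,5,6,7}
Are 0 and 2 in the same component? yes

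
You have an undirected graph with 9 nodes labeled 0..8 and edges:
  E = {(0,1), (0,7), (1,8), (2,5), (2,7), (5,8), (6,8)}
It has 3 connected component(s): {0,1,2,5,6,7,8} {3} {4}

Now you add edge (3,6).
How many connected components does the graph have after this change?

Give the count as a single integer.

Initial component count: 3
Add (3,6): merges two components. Count decreases: 3 -> 2.
New component count: 2

Answer: 2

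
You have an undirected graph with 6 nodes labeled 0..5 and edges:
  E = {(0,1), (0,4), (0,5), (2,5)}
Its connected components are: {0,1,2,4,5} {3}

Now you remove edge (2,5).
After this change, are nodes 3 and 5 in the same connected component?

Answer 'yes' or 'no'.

Answer: no

Derivation:
Initial components: {0,1,2,4,5} {3}
Removing edge (2,5): it was a bridge — component count 2 -> 3.
New components: {0,1,4,5} {2} {3}
Are 3 and 5 in the same component? no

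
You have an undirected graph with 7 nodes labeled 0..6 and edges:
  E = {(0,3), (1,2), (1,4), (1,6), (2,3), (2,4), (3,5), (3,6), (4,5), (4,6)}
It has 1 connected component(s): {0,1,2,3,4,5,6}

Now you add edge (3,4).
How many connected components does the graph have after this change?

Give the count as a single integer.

Initial component count: 1
Add (3,4): endpoints already in same component. Count unchanged: 1.
New component count: 1

Answer: 1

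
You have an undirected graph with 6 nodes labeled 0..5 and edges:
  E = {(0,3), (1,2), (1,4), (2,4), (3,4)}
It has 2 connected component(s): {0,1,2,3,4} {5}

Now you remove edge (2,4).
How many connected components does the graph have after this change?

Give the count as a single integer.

Answer: 2

Derivation:
Initial component count: 2
Remove (2,4): not a bridge. Count unchanged: 2.
  After removal, components: {0,1,2,3,4} {5}
New component count: 2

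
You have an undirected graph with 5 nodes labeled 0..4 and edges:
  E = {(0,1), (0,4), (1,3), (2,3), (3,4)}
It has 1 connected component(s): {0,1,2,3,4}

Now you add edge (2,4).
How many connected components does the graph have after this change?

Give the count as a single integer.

Answer: 1

Derivation:
Initial component count: 1
Add (2,4): endpoints already in same component. Count unchanged: 1.
New component count: 1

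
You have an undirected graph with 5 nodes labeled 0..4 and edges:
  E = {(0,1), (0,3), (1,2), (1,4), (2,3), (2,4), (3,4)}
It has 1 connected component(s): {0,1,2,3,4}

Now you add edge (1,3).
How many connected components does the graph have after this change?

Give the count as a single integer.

Initial component count: 1
Add (1,3): endpoints already in same component. Count unchanged: 1.
New component count: 1

Answer: 1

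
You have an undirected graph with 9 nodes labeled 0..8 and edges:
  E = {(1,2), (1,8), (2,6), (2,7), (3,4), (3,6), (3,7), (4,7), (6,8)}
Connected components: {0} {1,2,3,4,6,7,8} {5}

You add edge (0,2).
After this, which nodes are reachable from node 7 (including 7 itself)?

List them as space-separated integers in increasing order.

Answer: 0 1 2 3 4 6 7 8

Derivation:
Before: nodes reachable from 7: {1,2,3,4,6,7,8}
Adding (0,2): merges 7's component with another. Reachability grows.
After: nodes reachable from 7: {0,1,2,3,4,6,7,8}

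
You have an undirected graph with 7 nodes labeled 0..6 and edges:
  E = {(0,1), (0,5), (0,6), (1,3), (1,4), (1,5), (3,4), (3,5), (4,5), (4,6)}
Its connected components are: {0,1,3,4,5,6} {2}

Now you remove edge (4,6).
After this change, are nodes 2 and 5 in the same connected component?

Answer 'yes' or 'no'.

Initial components: {0,1,3,4,5,6} {2}
Removing edge (4,6): not a bridge — component count unchanged at 2.
New components: {0,1,3,4,5,6} {2}
Are 2 and 5 in the same component? no

Answer: no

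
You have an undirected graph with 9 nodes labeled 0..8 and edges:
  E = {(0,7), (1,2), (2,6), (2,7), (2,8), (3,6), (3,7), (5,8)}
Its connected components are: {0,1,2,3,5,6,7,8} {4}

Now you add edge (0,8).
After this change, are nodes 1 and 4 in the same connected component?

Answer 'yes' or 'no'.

Answer: no

Derivation:
Initial components: {0,1,2,3,5,6,7,8} {4}
Adding edge (0,8): both already in same component {0,1,2,3,5,6,7,8}. No change.
New components: {0,1,2,3,5,6,7,8} {4}
Are 1 and 4 in the same component? no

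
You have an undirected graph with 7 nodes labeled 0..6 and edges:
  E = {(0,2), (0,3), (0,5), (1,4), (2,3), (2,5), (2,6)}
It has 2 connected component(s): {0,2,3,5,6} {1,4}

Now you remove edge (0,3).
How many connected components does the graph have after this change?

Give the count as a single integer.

Answer: 2

Derivation:
Initial component count: 2
Remove (0,3): not a bridge. Count unchanged: 2.
  After removal, components: {0,2,3,5,6} {1,4}
New component count: 2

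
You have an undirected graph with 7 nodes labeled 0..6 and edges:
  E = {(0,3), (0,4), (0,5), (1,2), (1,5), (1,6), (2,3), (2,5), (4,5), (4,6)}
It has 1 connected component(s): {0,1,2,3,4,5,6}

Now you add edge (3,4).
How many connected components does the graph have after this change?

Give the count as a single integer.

Answer: 1

Derivation:
Initial component count: 1
Add (3,4): endpoints already in same component. Count unchanged: 1.
New component count: 1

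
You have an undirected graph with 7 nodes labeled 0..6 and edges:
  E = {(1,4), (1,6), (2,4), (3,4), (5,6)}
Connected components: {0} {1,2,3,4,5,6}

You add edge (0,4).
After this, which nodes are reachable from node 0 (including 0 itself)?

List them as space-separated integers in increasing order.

Before: nodes reachable from 0: {0}
Adding (0,4): merges 0's component with another. Reachability grows.
After: nodes reachable from 0: {0,1,2,3,4,5,6}

Answer: 0 1 2 3 4 5 6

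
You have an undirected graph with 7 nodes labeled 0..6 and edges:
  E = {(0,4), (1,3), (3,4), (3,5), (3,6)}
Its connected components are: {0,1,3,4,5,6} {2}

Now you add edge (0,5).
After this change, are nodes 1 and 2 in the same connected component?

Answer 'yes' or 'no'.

Answer: no

Derivation:
Initial components: {0,1,3,4,5,6} {2}
Adding edge (0,5): both already in same component {0,1,3,4,5,6}. No change.
New components: {0,1,3,4,5,6} {2}
Are 1 and 2 in the same component? no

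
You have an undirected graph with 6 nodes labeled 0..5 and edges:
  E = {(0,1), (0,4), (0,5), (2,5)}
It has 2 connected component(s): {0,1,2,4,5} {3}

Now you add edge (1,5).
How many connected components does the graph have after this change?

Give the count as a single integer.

Initial component count: 2
Add (1,5): endpoints already in same component. Count unchanged: 2.
New component count: 2

Answer: 2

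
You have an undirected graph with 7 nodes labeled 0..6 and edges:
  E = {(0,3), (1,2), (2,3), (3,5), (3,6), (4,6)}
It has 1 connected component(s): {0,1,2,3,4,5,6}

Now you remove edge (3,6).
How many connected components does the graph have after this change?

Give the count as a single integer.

Initial component count: 1
Remove (3,6): it was a bridge. Count increases: 1 -> 2.
  After removal, components: {0,1,2,3,5} {4,6}
New component count: 2

Answer: 2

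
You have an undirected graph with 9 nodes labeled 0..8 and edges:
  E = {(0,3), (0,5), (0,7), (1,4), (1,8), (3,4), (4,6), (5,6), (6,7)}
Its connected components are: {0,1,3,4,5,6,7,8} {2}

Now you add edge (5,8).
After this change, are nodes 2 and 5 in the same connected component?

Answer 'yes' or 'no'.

Initial components: {0,1,3,4,5,6,7,8} {2}
Adding edge (5,8): both already in same component {0,1,3,4,5,6,7,8}. No change.
New components: {0,1,3,4,5,6,7,8} {2}
Are 2 and 5 in the same component? no

Answer: no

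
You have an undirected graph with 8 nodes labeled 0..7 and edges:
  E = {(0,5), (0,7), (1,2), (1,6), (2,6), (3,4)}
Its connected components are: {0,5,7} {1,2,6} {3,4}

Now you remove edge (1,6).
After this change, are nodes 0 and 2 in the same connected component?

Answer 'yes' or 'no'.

Answer: no

Derivation:
Initial components: {0,5,7} {1,2,6} {3,4}
Removing edge (1,6): not a bridge — component count unchanged at 3.
New components: {0,5,7} {1,2,6} {3,4}
Are 0 and 2 in the same component? no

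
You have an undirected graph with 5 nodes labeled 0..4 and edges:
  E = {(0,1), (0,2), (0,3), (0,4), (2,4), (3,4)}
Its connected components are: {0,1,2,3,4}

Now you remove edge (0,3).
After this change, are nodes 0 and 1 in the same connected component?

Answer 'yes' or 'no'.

Answer: yes

Derivation:
Initial components: {0,1,2,3,4}
Removing edge (0,3): not a bridge — component count unchanged at 1.
New components: {0,1,2,3,4}
Are 0 and 1 in the same component? yes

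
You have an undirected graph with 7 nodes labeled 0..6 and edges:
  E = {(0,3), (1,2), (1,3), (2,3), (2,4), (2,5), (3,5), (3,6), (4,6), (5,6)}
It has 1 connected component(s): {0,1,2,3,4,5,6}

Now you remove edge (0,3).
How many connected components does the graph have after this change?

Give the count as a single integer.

Answer: 2

Derivation:
Initial component count: 1
Remove (0,3): it was a bridge. Count increases: 1 -> 2.
  After removal, components: {0} {1,2,3,4,5,6}
New component count: 2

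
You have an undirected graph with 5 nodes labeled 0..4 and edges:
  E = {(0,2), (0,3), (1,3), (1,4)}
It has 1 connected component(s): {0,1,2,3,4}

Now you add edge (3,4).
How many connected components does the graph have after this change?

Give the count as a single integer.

Answer: 1

Derivation:
Initial component count: 1
Add (3,4): endpoints already in same component. Count unchanged: 1.
New component count: 1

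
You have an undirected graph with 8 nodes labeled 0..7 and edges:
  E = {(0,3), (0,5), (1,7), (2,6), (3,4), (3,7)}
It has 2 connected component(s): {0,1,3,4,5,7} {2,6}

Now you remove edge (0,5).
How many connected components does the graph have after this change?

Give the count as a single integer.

Initial component count: 2
Remove (0,5): it was a bridge. Count increases: 2 -> 3.
  After removal, components: {0,1,3,4,7} {2,6} {5}
New component count: 3

Answer: 3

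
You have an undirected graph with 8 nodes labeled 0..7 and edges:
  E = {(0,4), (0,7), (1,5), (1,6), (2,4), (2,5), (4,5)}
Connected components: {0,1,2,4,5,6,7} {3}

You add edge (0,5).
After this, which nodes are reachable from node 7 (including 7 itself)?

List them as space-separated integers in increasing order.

Before: nodes reachable from 7: {0,1,2,4,5,6,7}
Adding (0,5): both endpoints already in same component. Reachability from 7 unchanged.
After: nodes reachable from 7: {0,1,2,4,5,6,7}

Answer: 0 1 2 4 5 6 7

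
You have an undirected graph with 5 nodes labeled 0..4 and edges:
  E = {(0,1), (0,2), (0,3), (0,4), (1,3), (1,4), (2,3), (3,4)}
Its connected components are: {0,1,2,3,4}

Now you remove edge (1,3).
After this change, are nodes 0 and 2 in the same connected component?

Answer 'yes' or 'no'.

Initial components: {0,1,2,3,4}
Removing edge (1,3): not a bridge — component count unchanged at 1.
New components: {0,1,2,3,4}
Are 0 and 2 in the same component? yes

Answer: yes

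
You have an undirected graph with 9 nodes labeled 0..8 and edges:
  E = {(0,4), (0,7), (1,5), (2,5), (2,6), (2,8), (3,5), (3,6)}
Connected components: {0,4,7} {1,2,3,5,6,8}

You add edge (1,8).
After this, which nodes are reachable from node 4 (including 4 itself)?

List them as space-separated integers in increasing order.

Answer: 0 4 7

Derivation:
Before: nodes reachable from 4: {0,4,7}
Adding (1,8): both endpoints already in same component. Reachability from 4 unchanged.
After: nodes reachable from 4: {0,4,7}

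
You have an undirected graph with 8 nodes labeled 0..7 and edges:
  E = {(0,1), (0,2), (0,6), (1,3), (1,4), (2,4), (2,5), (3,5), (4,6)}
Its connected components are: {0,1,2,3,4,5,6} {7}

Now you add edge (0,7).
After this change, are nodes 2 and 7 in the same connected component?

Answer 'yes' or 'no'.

Answer: yes

Derivation:
Initial components: {0,1,2,3,4,5,6} {7}
Adding edge (0,7): merges {0,1,2,3,4,5,6} and {7}.
New components: {0,1,2,3,4,5,6,7}
Are 2 and 7 in the same component? yes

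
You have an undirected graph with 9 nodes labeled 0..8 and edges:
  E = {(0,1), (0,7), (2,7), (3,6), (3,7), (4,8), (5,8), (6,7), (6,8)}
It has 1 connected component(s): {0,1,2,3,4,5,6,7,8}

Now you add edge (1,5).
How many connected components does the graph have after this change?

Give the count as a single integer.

Answer: 1

Derivation:
Initial component count: 1
Add (1,5): endpoints already in same component. Count unchanged: 1.
New component count: 1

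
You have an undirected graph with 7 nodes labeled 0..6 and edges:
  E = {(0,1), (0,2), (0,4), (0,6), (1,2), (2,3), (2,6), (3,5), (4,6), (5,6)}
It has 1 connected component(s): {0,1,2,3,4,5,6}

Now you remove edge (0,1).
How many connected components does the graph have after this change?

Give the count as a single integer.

Answer: 1

Derivation:
Initial component count: 1
Remove (0,1): not a bridge. Count unchanged: 1.
  After removal, components: {0,1,2,3,4,5,6}
New component count: 1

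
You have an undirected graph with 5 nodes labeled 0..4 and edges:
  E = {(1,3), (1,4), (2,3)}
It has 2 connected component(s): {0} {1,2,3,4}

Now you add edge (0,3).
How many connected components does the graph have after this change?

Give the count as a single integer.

Initial component count: 2
Add (0,3): merges two components. Count decreases: 2 -> 1.
New component count: 1

Answer: 1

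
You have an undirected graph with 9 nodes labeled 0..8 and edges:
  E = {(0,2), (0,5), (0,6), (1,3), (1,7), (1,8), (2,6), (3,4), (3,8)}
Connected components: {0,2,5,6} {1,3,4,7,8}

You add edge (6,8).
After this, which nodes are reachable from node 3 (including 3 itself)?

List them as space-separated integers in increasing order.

Before: nodes reachable from 3: {1,3,4,7,8}
Adding (6,8): merges 3's component with another. Reachability grows.
After: nodes reachable from 3: {0,1,2,3,4,5,6,7,8}

Answer: 0 1 2 3 4 5 6 7 8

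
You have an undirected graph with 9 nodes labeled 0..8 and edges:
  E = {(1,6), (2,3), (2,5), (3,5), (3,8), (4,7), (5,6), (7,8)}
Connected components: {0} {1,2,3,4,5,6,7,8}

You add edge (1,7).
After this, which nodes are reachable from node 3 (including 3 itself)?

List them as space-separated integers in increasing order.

Before: nodes reachable from 3: {1,2,3,4,5,6,7,8}
Adding (1,7): both endpoints already in same component. Reachability from 3 unchanged.
After: nodes reachable from 3: {1,2,3,4,5,6,7,8}

Answer: 1 2 3 4 5 6 7 8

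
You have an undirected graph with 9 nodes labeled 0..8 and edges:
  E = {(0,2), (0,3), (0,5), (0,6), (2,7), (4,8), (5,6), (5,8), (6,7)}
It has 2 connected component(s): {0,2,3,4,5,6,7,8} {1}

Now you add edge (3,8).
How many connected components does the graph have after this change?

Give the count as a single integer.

Initial component count: 2
Add (3,8): endpoints already in same component. Count unchanged: 2.
New component count: 2

Answer: 2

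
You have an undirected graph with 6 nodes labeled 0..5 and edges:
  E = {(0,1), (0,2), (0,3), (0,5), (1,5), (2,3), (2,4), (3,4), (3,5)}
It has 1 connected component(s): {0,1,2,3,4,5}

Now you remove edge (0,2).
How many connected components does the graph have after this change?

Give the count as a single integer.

Answer: 1

Derivation:
Initial component count: 1
Remove (0,2): not a bridge. Count unchanged: 1.
  After removal, components: {0,1,2,3,4,5}
New component count: 1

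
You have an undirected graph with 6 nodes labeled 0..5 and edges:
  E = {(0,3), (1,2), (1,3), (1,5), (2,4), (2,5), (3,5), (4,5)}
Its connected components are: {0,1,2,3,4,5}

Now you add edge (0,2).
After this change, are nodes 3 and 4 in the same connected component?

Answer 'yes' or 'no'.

Answer: yes

Derivation:
Initial components: {0,1,2,3,4,5}
Adding edge (0,2): both already in same component {0,1,2,3,4,5}. No change.
New components: {0,1,2,3,4,5}
Are 3 and 4 in the same component? yes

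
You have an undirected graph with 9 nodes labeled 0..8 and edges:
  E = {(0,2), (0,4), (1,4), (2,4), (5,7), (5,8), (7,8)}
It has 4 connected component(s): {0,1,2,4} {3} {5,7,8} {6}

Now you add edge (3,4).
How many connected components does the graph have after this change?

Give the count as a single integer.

Answer: 3

Derivation:
Initial component count: 4
Add (3,4): merges two components. Count decreases: 4 -> 3.
New component count: 3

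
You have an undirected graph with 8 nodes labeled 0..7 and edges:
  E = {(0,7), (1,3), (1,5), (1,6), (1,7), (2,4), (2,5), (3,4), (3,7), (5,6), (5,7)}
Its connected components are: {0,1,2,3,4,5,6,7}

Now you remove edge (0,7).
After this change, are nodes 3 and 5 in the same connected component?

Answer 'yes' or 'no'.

Answer: yes

Derivation:
Initial components: {0,1,2,3,4,5,6,7}
Removing edge (0,7): it was a bridge — component count 1 -> 2.
New components: {0} {1,2,3,4,5,6,7}
Are 3 and 5 in the same component? yes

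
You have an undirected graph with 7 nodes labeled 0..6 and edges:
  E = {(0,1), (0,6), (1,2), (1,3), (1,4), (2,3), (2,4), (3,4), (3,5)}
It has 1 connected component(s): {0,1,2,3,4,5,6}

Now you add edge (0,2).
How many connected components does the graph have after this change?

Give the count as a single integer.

Initial component count: 1
Add (0,2): endpoints already in same component. Count unchanged: 1.
New component count: 1

Answer: 1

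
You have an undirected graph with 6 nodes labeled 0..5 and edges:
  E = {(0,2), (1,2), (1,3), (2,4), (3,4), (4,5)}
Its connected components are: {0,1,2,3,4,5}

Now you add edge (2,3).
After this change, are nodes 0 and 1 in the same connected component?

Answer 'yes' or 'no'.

Answer: yes

Derivation:
Initial components: {0,1,2,3,4,5}
Adding edge (2,3): both already in same component {0,1,2,3,4,5}. No change.
New components: {0,1,2,3,4,5}
Are 0 and 1 in the same component? yes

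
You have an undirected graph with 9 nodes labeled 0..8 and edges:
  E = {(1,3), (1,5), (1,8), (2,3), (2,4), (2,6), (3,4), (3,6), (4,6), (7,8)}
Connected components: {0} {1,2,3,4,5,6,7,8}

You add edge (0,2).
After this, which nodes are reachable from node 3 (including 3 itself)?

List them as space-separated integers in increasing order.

Answer: 0 1 2 3 4 5 6 7 8

Derivation:
Before: nodes reachable from 3: {1,2,3,4,5,6,7,8}
Adding (0,2): merges 3's component with another. Reachability grows.
After: nodes reachable from 3: {0,1,2,3,4,5,6,7,8}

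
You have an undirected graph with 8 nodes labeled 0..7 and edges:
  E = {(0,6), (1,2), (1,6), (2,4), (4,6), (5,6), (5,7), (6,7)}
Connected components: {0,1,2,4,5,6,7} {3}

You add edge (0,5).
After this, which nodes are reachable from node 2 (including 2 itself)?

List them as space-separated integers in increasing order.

Before: nodes reachable from 2: {0,1,2,4,5,6,7}
Adding (0,5): both endpoints already in same component. Reachability from 2 unchanged.
After: nodes reachable from 2: {0,1,2,4,5,6,7}

Answer: 0 1 2 4 5 6 7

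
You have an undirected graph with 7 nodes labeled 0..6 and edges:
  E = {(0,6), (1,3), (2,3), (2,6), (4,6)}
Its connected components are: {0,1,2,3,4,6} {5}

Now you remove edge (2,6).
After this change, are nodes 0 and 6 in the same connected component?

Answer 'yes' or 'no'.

Initial components: {0,1,2,3,4,6} {5}
Removing edge (2,6): it was a bridge — component count 2 -> 3.
New components: {0,4,6} {1,2,3} {5}
Are 0 and 6 in the same component? yes

Answer: yes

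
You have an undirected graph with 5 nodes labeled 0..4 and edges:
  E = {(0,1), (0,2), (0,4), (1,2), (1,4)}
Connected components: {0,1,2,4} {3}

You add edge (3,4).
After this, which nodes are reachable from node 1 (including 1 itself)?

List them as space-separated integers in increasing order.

Answer: 0 1 2 3 4

Derivation:
Before: nodes reachable from 1: {0,1,2,4}
Adding (3,4): merges 1's component with another. Reachability grows.
After: nodes reachable from 1: {0,1,2,3,4}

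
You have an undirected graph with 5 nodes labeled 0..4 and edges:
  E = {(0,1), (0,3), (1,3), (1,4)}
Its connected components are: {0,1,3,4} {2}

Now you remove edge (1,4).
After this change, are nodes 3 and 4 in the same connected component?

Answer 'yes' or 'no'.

Initial components: {0,1,3,4} {2}
Removing edge (1,4): it was a bridge — component count 2 -> 3.
New components: {0,1,3} {2} {4}
Are 3 and 4 in the same component? no

Answer: no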